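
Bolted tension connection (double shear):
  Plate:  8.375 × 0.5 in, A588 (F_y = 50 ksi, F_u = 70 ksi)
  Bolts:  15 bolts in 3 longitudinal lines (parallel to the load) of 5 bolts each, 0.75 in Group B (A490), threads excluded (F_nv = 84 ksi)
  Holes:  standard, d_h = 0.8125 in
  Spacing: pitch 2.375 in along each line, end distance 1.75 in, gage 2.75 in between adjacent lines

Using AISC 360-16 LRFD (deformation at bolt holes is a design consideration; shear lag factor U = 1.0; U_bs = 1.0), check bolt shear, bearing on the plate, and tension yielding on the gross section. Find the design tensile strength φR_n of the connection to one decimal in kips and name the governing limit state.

188.4 kips (gross-section yield governs)

Bolt shear: A_b = π(0.75)²/4 = 0.44179 in². φR_n = 0.75 × 84 × 0.44179 × 15 × 2 = 835.0 kips.
Bearing (0.5 in plate, F_u = 70 ksi): end bolts L_c = 1.75 − 0.8125/2 = 1.34375, R_n = min(1.2×1.34375×0.5×70, 2.4×0.75×0.5×70) = 56.438 kips/bolt; interior L_c = 2.375 − 0.8125 = 1.5625, R_n = 63 kips/bolt. φR_n = 0.75 × (3×56.438 + 12×63) = 694.0 kips.
Tension yield (gross): A_g = 8.375×0.5 = 4.1875 in². φR_n = 0.90 × 50 × 4.1875 = 188.4 kips.
Governing: min(835.0, 694.0, 188.4) = 188.4 kips → gross-section yield.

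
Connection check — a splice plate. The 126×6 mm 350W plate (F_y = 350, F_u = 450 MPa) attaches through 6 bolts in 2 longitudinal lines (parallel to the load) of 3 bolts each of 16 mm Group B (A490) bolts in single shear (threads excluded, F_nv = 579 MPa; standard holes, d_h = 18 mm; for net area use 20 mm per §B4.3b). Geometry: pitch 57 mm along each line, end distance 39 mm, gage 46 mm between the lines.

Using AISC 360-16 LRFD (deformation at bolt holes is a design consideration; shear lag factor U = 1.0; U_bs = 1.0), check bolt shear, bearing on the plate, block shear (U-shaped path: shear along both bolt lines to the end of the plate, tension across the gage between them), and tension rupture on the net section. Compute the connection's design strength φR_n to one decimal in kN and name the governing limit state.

Bolt shear: A_b = π(16)²/4 = 201.06 mm². φR_n = 0.75 × 579 × 201.06 × 6 × 1 = 523.9 kN.
Bearing (6 mm plate, F_u = 450 MPa): end bolts L_c = 39 − 18/2 = 30, R_n = min(1.2×30×6×450, 2.4×16×6×450) = 97.2 kN/bolt; interior L_c = 57 − 18 = 39, R_n = 103.68 kN/bolt. φR_n = 0.75 × (2×97.2 + 4×103.68) = 456.8 kN.
Block shear: shear path 2×[39+2×57] = 2×153 mm, A_gv = 1836, A_nv = 2×(153 − 2.5×20)×6 = 1236 mm²; tension across gage: (46 − 1×20)×6 = 156 mm². R_n = min(0.6×450×1236, 0.6×350×1836) + 1.0×450×156 = min(333.72, 385.56) + 70.2 = 403.92 kN. φR_n = 0.75 × 403.92 = 302.9 kN.
Tension rupture (net): A_n = (126 − 2×20)×6 = 516 mm² (U = 1.0, A_e = A_n). φR_n = 0.75 × 450 × 516 = 174.2 kN.
Governing: min(523.9, 456.8, 302.9, 174.2) = 174.2 kN → net-section rupture.

174.2 kN (net-section rupture governs)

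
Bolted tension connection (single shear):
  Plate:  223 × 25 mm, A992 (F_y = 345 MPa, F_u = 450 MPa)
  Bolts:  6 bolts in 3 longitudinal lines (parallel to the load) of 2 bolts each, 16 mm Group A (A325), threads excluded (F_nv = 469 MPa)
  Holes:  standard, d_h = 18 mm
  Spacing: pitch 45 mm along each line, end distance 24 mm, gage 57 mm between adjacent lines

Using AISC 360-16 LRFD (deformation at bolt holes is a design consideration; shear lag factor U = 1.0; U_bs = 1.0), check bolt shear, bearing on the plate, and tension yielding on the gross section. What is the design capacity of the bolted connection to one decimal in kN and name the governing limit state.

Bolt shear: A_b = π(16)²/4 = 201.06 mm². φR_n = 0.75 × 469 × 201.06 × 6 × 1 = 424.3 kN.
Bearing (25 mm plate, F_u = 450 MPa): end bolts L_c = 24 − 18/2 = 15, R_n = min(1.2×15×25×450, 2.4×16×25×450) = 202.5 kN/bolt; interior L_c = 45 − 18 = 27, R_n = 364.5 kN/bolt. φR_n = 0.75 × (3×202.5 + 3×364.5) = 1275.8 kN.
Tension yield (gross): A_g = 223×25 = 5575 mm². φR_n = 0.90 × 345 × 5575 = 1731.0 kN.
Governing: min(424.3, 1275.8, 1731.0) = 424.3 kN → bolt shear.

424.3 kN (bolt shear governs)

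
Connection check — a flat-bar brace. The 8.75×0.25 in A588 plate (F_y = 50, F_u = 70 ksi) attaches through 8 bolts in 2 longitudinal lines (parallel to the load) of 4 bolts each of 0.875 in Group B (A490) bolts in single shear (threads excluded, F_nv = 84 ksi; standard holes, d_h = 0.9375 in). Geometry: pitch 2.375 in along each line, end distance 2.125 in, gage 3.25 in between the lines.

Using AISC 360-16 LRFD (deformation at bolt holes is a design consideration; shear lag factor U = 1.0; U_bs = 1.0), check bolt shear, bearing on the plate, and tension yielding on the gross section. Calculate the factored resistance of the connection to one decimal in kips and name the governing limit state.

Bolt shear: A_b = π(0.875)²/4 = 0.60132 in². φR_n = 0.75 × 84 × 0.60132 × 8 × 1 = 303.1 kips.
Bearing (0.25 in plate, F_u = 70 ksi): end bolts L_c = 2.125 − 0.9375/2 = 1.65625, R_n = min(1.2×1.65625×0.25×70, 2.4×0.875×0.25×70) = 34.781 kips/bolt; interior L_c = 2.375 − 0.9375 = 1.4375, R_n = 30.188 kips/bolt. φR_n = 0.75 × (2×34.781 + 6×30.188) = 188.0 kips.
Tension yield (gross): A_g = 8.75×0.25 = 2.1875 in². φR_n = 0.90 × 50 × 2.1875 = 98.4 kips.
Governing: min(303.1, 188.0, 98.4) = 98.4 kips → gross-section yield.

98.4 kips (gross-section yield governs)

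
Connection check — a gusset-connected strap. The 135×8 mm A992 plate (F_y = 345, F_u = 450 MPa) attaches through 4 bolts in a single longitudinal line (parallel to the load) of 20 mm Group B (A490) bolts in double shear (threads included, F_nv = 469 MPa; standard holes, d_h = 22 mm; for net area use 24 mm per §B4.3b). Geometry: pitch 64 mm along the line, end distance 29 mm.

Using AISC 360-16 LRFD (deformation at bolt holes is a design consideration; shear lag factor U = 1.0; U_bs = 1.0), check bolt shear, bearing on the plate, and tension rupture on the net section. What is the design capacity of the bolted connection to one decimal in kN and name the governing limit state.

299.7 kN (net-section rupture governs)

Bolt shear: A_b = π(20)²/4 = 314.16 mm². φR_n = 0.75 × 469 × 314.16 × 4 × 2 = 884.0 kN.
Bearing (8 mm plate, F_u = 450 MPa): end bolts L_c = 29 − 22/2 = 18, R_n = min(1.2×18×8×450, 2.4×20×8×450) = 77.76 kN/bolt; interior L_c = 64 − 22 = 42, R_n = 172.8 kN/bolt. φR_n = 0.75 × (1×77.76 + 3×172.8) = 447.1 kN.
Tension rupture (net): A_n = (135 − 1×24)×8 = 888 mm² (U = 1.0, A_e = A_n). φR_n = 0.75 × 450 × 888 = 299.7 kN.
Governing: min(884.0, 447.1, 299.7) = 299.7 kN → net-section rupture.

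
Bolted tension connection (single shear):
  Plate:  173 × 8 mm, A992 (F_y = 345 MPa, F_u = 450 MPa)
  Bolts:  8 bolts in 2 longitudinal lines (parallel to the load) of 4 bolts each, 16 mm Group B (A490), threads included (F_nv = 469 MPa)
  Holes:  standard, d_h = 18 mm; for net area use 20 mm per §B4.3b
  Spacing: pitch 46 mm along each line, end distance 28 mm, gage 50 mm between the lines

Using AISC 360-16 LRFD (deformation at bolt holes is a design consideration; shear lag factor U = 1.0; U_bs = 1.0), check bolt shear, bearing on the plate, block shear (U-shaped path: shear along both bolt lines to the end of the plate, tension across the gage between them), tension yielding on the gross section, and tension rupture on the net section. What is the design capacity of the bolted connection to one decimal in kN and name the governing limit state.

359.1 kN (net-section rupture governs)

Bolt shear: A_b = π(16)²/4 = 201.06 mm². φR_n = 0.75 × 469 × 201.06 × 8 × 1 = 565.8 kN.
Bearing (8 mm plate, F_u = 450 MPa): end bolts L_c = 28 − 18/2 = 19, R_n = min(1.2×19×8×450, 2.4×16×8×450) = 82.08 kN/bolt; interior L_c = 46 − 18 = 28, R_n = 120.96 kN/bolt. φR_n = 0.75 × (2×82.08 + 6×120.96) = 667.4 kN.
Block shear: shear path 2×[28+3×46] = 2×166 mm, A_gv = 2656, A_nv = 2×(166 − 3.5×20)×8 = 1536 mm²; tension across gage: (50 − 1×20)×8 = 240 mm². R_n = min(0.6×450×1536, 0.6×345×2656) + 1.0×450×240 = min(414.72, 549.79) + 108 = 522.72 kN. φR_n = 0.75 × 522.72 = 392.0 kN.
Tension yield (gross): A_g = 173×8 = 1384 mm². φR_n = 0.90 × 345 × 1384 = 429.7 kN.
Tension rupture (net): A_n = (173 − 2×20)×8 = 1064 mm² (U = 1.0, A_e = A_n). φR_n = 0.75 × 450 × 1064 = 359.1 kN.
Governing: min(565.8, 667.4, 392.0, 429.7, 359.1) = 359.1 kN → net-section rupture.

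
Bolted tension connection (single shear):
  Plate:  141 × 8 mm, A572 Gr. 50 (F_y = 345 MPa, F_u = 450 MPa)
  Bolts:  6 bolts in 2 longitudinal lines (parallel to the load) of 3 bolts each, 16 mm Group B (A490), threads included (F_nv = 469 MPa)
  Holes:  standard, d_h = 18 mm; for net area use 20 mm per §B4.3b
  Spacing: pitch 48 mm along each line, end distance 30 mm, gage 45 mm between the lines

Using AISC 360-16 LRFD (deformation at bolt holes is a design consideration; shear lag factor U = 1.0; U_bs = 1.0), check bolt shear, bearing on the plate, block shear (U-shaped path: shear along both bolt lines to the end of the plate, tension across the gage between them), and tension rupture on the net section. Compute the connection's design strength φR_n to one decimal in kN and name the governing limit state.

272.7 kN (net-section rupture governs)

Bolt shear: A_b = π(16)²/4 = 201.06 mm². φR_n = 0.75 × 469 × 201.06 × 6 × 1 = 424.3 kN.
Bearing (8 mm plate, F_u = 450 MPa): end bolts L_c = 30 − 18/2 = 21, R_n = min(1.2×21×8×450, 2.4×16×8×450) = 90.72 kN/bolt; interior L_c = 48 − 18 = 30, R_n = 129.6 kN/bolt. φR_n = 0.75 × (2×90.72 + 4×129.6) = 524.9 kN.
Block shear: shear path 2×[30+2×48] = 2×126 mm, A_gv = 2016, A_nv = 2×(126 − 2.5×20)×8 = 1216 mm²; tension across gage: (45 − 1×20)×8 = 200 mm². R_n = min(0.6×450×1216, 0.6×345×2016) + 1.0×450×200 = min(328.32, 417.31) + 90 = 418.32 kN. φR_n = 0.75 × 418.32 = 313.7 kN.
Tension rupture (net): A_n = (141 − 2×20)×8 = 808 mm² (U = 1.0, A_e = A_n). φR_n = 0.75 × 450 × 808 = 272.7 kN.
Governing: min(424.3, 524.9, 313.7, 272.7) = 272.7 kN → net-section rupture.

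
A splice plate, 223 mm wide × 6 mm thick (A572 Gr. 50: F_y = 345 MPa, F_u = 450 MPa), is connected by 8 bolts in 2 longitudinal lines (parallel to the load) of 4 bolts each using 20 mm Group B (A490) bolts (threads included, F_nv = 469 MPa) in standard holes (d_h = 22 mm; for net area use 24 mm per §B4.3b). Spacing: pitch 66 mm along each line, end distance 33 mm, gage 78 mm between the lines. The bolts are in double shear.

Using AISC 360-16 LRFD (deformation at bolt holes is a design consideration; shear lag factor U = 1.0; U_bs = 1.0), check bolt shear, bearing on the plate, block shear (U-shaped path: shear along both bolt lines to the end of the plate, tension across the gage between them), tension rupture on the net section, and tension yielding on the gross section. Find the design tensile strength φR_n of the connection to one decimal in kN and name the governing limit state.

354.4 kN (net-section rupture governs)

Bolt shear: A_b = π(20)²/4 = 314.16 mm². φR_n = 0.75 × 469 × 314.16 × 8 × 2 = 1768.1 kN.
Bearing (6 mm plate, F_u = 450 MPa): end bolts L_c = 33 − 22/2 = 22, R_n = min(1.2×22×6×450, 2.4×20×6×450) = 71.28 kN/bolt; interior L_c = 66 − 22 = 44, R_n = 129.6 kN/bolt. φR_n = 0.75 × (2×71.28 + 6×129.6) = 690.1 kN.
Block shear: shear path 2×[33+3×66] = 2×231 mm, A_gv = 2772, A_nv = 2×(231 − 3.5×24)×6 = 1764 mm²; tension across gage: (78 − 1×24)×6 = 324 mm². R_n = min(0.6×450×1764, 0.6×345×2772) + 1.0×450×324 = min(476.28, 573.8) + 145.8 = 622.08 kN. φR_n = 0.75 × 622.08 = 466.6 kN.
Tension rupture (net): A_n = (223 − 2×24)×6 = 1050 mm² (U = 1.0, A_e = A_n). φR_n = 0.75 × 450 × 1050 = 354.4 kN.
Tension yield (gross): A_g = 223×6 = 1338 mm². φR_n = 0.90 × 345 × 1338 = 415.4 kN.
Governing: min(1768.1, 690.1, 466.6, 354.4, 415.4) = 354.4 kN → net-section rupture.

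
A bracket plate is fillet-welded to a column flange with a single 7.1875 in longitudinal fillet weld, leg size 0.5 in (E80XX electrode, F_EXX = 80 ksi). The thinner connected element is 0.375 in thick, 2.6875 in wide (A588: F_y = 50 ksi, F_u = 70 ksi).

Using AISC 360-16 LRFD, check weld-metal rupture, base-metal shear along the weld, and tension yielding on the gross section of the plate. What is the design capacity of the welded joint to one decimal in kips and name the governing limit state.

45.4 kips (gross-section yield governs)

Weld metal: throat = 0.707×0.5 = 0.3535 in, L = 7.1875 in. φR_n = 0.75 × 0.6 × 80 × 0.3535 × 7.1875 = 91.5 kips.
Base metal shear (0.375 in plate): yield φR_n = 1.0×0.6×50×0.375×7.1875 = 80.9 kips; rupture φR_n = 0.75×0.6×70×0.375×7.1875 = 84.9 kips; take 80.9 kips (yield).
Tension yield (gross): A_g = 2.6875×0.375 = 1.0078 in². φR_n = 0.90 × 50 × 1.0078 = 45.4 kips.
Governing: min(91.5, 80.9, 45.4) = 45.4 kips → gross-section yield.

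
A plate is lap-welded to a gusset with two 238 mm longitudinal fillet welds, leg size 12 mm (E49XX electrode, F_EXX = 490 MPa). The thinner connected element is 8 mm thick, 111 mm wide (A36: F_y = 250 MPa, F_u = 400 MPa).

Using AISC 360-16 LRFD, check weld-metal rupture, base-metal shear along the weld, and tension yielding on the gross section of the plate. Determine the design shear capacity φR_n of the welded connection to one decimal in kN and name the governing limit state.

Weld metal: throat = 0.707×12 = 8.484 mm, L = 2×238 = 476 mm. φR_n = 0.75 × 0.6 × 490 × 8.484 × 476 = 890.5 kN.
Base metal shear (8 mm plate): yield φR_n = 1.0×0.6×250×8×476 = 571.2 kN; rupture φR_n = 0.75×0.6×400×8×476 = 685.4 kN; take 571.2 kN (yield).
Tension yield (gross): A_g = 111×8 = 888 mm². φR_n = 0.90 × 250 × 888 = 199.8 kN.
Governing: min(890.5, 571.2, 199.8) = 199.8 kN → gross-section yield.

199.8 kN (gross-section yield governs)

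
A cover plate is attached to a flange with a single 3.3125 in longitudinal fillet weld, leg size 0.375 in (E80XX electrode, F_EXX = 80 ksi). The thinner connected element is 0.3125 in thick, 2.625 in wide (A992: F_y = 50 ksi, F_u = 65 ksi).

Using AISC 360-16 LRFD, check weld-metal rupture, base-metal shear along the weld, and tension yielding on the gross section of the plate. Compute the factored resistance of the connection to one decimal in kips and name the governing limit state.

30.3 kips (base-metal shear governs)

Weld metal: throat = 0.707×0.375 = 0.26513 in, L = 3.3125 in. φR_n = 0.75 × 0.6 × 80 × 0.26513 × 3.3125 = 31.6 kips.
Base metal shear (0.3125 in plate): yield φR_n = 1.0×0.6×50×0.3125×3.3125 = 31.1 kips; rupture φR_n = 0.75×0.6×65×0.3125×3.3125 = 30.3 kips; take 30.3 kips (rupture).
Tension yield (gross): A_g = 2.625×0.3125 = 0.82031 in². φR_n = 0.90 × 50 × 0.82031 = 36.9 kips.
Governing: min(31.6, 30.3, 36.9) = 30.3 kips → base-metal shear.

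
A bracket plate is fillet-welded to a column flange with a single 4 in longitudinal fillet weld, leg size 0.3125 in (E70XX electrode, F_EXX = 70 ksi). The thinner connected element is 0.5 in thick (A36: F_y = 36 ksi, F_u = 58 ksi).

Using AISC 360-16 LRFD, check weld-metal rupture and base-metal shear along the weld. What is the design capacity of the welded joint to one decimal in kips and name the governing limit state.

27.8 kips (weld metal governs)

Weld metal: throat = 0.707×0.3125 = 0.22094 in, L = 4 in. φR_n = 0.75 × 0.6 × 70 × 0.22094 × 4 = 27.8 kips.
Base metal shear (0.5 in plate): yield φR_n = 1.0×0.6×36×0.5×4 = 43.2 kips; rupture φR_n = 0.75×0.6×58×0.5×4 = 52.2 kips; take 43.2 kips (yield).
Governing: min(27.8, 43.2) = 27.8 kips → weld metal.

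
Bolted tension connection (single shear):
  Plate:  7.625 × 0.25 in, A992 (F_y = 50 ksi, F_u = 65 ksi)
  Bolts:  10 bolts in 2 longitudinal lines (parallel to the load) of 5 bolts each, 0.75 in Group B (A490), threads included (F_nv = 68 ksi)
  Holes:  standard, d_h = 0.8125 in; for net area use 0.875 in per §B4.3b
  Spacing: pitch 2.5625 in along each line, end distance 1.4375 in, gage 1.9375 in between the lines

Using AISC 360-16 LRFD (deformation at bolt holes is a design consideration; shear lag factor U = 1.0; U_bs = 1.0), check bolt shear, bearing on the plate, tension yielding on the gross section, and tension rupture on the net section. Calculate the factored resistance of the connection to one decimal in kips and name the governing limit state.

Bolt shear: A_b = π(0.75)²/4 = 0.44179 in². φR_n = 0.75 × 68 × 0.44179 × 10 × 1 = 225.3 kips.
Bearing (0.25 in plate, F_u = 65 ksi): end bolts L_c = 1.4375 − 0.8125/2 = 1.03125, R_n = min(1.2×1.03125×0.25×65, 2.4×0.75×0.25×65) = 20.109 kips/bolt; interior L_c = 2.5625 − 0.8125 = 1.75, R_n = 29.25 kips/bolt. φR_n = 0.75 × (2×20.109 + 8×29.25) = 205.7 kips.
Tension yield (gross): A_g = 7.625×0.25 = 1.9063 in². φR_n = 0.90 × 50 × 1.9063 = 85.8 kips.
Tension rupture (net): A_n = (7.625 − 2×0.875)×0.25 = 1.4688 in² (U = 1.0, A_e = A_n). φR_n = 0.75 × 65 × 1.4688 = 71.6 kips.
Governing: min(225.3, 205.7, 85.8, 71.6) = 71.6 kips → net-section rupture.

71.6 kips (net-section rupture governs)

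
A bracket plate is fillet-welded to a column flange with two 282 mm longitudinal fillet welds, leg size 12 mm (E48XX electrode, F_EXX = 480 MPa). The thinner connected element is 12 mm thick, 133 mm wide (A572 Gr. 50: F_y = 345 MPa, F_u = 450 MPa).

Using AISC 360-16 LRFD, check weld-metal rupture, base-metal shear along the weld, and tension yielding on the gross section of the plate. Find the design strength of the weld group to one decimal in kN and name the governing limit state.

495.6 kN (gross-section yield governs)

Weld metal: throat = 0.707×12 = 8.484 mm, L = 2×282 = 564 mm. φR_n = 0.75 × 0.6 × 480 × 8.484 × 564 = 1033.6 kN.
Base metal shear (12 mm plate): yield φR_n = 1.0×0.6×345×12×564 = 1401.0 kN; rupture φR_n = 0.75×0.6×450×12×564 = 1370.5 kN; take 1370.5 kN (rupture).
Tension yield (gross): A_g = 133×12 = 1596 mm². φR_n = 0.90 × 345 × 1596 = 495.6 kN.
Governing: min(1033.6, 1370.5, 495.6) = 495.6 kN → gross-section yield.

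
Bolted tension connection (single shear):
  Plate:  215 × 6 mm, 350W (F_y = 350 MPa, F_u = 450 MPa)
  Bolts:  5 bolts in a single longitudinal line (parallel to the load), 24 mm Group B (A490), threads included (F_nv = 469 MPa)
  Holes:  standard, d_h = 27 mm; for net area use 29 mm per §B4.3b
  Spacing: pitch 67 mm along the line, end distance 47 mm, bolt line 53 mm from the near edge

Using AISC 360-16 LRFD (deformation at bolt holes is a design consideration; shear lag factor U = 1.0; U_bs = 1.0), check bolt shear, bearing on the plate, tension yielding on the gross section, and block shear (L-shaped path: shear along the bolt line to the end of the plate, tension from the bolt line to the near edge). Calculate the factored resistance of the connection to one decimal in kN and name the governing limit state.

302.1 kN (block shear governs)

Bolt shear: A_b = π(24)²/4 = 452.39 mm². φR_n = 0.75 × 469 × 452.39 × 5 × 1 = 795.6 kN.
Bearing (6 mm plate, F_u = 450 MPa): end bolts L_c = 47 − 27/2 = 33.5, R_n = min(1.2×33.5×6×450, 2.4×24×6×450) = 108.54 kN/bolt; interior L_c = 67 − 27 = 40, R_n = 129.6 kN/bolt. φR_n = 0.75 × (1×108.54 + 4×129.6) = 470.2 kN.
Tension yield (gross): A_g = 215×6 = 1290 mm². φR_n = 0.90 × 350 × 1290 = 406.4 kN.
Block shear: shear path 1×[47+4×67] = 1×315 mm, A_gv = 1890, A_nv = 1×(315 − 4.5×29)×6 = 1107 mm²; tension to near edge: (53 − 0.5×29)×6 = 231 mm². R_n = min(0.6×450×1107, 0.6×350×1890) + 1.0×450×231 = min(298.89, 396.9) + 103.95 = 402.84 kN. φR_n = 0.75 × 402.84 = 302.1 kN.
Governing: min(795.6, 470.2, 406.4, 302.1) = 302.1 kN → block shear.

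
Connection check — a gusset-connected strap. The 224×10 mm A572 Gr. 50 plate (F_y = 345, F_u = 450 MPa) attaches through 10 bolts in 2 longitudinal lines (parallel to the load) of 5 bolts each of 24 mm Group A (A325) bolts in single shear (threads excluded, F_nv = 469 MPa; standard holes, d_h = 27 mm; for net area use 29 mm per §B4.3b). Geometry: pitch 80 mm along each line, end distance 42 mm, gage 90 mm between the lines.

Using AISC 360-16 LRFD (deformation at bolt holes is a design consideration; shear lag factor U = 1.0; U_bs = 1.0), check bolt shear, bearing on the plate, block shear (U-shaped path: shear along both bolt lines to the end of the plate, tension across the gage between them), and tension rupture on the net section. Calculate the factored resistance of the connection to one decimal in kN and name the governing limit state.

Bolt shear: A_b = π(24)²/4 = 452.39 mm². φR_n = 0.75 × 469 × 452.39 × 10 × 1 = 1591.3 kN.
Bearing (10 mm plate, F_u = 450 MPa): end bolts L_c = 42 − 27/2 = 28.5, R_n = min(1.2×28.5×10×450, 2.4×24×10×450) = 153.9 kN/bolt; interior L_c = 80 − 27 = 53, R_n = 259.2 kN/bolt. φR_n = 0.75 × (2×153.9 + 8×259.2) = 1786.1 kN.
Block shear: shear path 2×[42+4×80] = 2×362 mm, A_gv = 7240, A_nv = 2×(362 − 4.5×29)×10 = 4630 mm²; tension across gage: (90 − 1×29)×10 = 610 mm². R_n = min(0.6×450×4630, 0.6×345×7240) + 1.0×450×610 = min(1250.1, 1498.7) + 274.5 = 1524.6 kN. φR_n = 0.75 × 1524.6 = 1143.5 kN.
Tension rupture (net): A_n = (224 − 2×29)×10 = 1660 mm² (U = 1.0, A_e = A_n). φR_n = 0.75 × 450 × 1660 = 560.3 kN.
Governing: min(1591.3, 1786.1, 1143.5, 560.3) = 560.3 kN → net-section rupture.

560.3 kN (net-section rupture governs)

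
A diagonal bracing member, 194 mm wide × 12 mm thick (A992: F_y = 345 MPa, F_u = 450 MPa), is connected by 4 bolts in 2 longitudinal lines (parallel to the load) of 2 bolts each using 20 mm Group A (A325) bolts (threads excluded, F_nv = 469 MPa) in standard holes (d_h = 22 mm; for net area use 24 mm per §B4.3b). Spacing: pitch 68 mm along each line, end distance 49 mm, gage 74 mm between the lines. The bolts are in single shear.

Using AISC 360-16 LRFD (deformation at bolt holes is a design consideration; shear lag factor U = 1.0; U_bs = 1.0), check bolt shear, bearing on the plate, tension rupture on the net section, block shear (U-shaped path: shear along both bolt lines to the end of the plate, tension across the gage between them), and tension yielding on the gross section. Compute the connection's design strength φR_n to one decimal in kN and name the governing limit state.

Bolt shear: A_b = π(20)²/4 = 314.16 mm². φR_n = 0.75 × 469 × 314.16 × 4 × 1 = 442.0 kN.
Bearing (12 mm plate, F_u = 450 MPa): end bolts L_c = 49 − 22/2 = 38, R_n = min(1.2×38×12×450, 2.4×20×12×450) = 246.24 kN/bolt; interior L_c = 68 − 22 = 46, R_n = 259.2 kN/bolt. φR_n = 0.75 × (2×246.24 + 2×259.2) = 758.2 kN.
Tension rupture (net): A_n = (194 − 2×24)×12 = 1752 mm² (U = 1.0, A_e = A_n). φR_n = 0.75 × 450 × 1752 = 591.3 kN.
Block shear: shear path 2×[49+1×68] = 2×117 mm, A_gv = 2808, A_nv = 2×(117 − 1.5×24)×12 = 1944 mm²; tension across gage: (74 − 1×24)×12 = 600 mm². R_n = min(0.6×450×1944, 0.6×345×2808) + 1.0×450×600 = min(524.88, 581.26) + 270 = 794.88 kN. φR_n = 0.75 × 794.88 = 596.2 kN.
Tension yield (gross): A_g = 194×12 = 2328 mm². φR_n = 0.90 × 345 × 2328 = 722.8 kN.
Governing: min(442.0, 758.2, 591.3, 596.2, 722.8) = 442.0 kN → bolt shear.

442.0 kN (bolt shear governs)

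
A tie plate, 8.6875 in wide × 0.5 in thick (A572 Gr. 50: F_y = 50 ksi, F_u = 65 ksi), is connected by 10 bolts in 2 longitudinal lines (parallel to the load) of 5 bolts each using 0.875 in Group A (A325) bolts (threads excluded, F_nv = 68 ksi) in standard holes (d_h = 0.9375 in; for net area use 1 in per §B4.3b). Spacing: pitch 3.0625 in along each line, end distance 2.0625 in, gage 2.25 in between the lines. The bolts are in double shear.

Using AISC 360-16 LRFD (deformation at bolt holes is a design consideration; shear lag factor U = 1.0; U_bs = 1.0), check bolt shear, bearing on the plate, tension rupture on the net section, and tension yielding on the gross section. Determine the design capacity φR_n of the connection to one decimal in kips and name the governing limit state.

163.0 kips (net-section rupture governs)

Bolt shear: A_b = π(0.875)²/4 = 0.60132 in². φR_n = 0.75 × 68 × 0.60132 × 10 × 2 = 613.3 kips.
Bearing (0.5 in plate, F_u = 65 ksi): end bolts L_c = 2.0625 − 0.9375/2 = 1.59375, R_n = min(1.2×1.59375×0.5×65, 2.4×0.875×0.5×65) = 62.156 kips/bolt; interior L_c = 3.0625 − 0.9375 = 2.125, R_n = 68.25 kips/bolt. φR_n = 0.75 × (2×62.156 + 8×68.25) = 502.7 kips.
Tension rupture (net): A_n = (8.6875 − 2×1)×0.5 = 3.3438 in² (U = 1.0, A_e = A_n). φR_n = 0.75 × 65 × 3.3438 = 163.0 kips.
Tension yield (gross): A_g = 8.6875×0.5 = 4.3438 in². φR_n = 0.90 × 50 × 4.3438 = 195.5 kips.
Governing: min(613.3, 502.7, 163.0, 195.5) = 163.0 kips → net-section rupture.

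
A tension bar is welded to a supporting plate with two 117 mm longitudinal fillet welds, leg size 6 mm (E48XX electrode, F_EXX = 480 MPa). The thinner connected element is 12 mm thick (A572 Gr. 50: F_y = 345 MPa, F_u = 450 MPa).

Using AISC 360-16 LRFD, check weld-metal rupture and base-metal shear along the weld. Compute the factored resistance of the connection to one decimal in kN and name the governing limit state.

Weld metal: throat = 0.707×6 = 4.242 mm, L = 2×117 = 234 mm. φR_n = 0.75 × 0.6 × 480 × 4.242 × 234 = 214.4 kN.
Base metal shear (12 mm plate): yield φR_n = 1.0×0.6×345×12×234 = 581.3 kN; rupture φR_n = 0.75×0.6×450×12×234 = 568.6 kN; take 568.6 kN (rupture).
Governing: min(214.4, 568.6) = 214.4 kN → weld metal.

214.4 kN (weld metal governs)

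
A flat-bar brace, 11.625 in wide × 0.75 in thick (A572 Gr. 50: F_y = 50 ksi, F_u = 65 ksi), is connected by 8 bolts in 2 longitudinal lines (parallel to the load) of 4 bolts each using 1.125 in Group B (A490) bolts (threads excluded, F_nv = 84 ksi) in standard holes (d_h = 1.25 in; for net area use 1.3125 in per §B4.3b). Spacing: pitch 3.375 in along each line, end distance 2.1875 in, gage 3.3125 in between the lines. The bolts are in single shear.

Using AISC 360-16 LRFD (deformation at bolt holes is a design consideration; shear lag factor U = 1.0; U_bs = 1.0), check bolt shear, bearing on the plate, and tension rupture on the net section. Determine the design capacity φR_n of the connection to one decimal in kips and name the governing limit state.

Bolt shear: A_b = π(1.125)²/4 = 0.99402 in². φR_n = 0.75 × 84 × 0.99402 × 8 × 1 = 501.0 kips.
Bearing (0.75 in plate, F_u = 65 ksi): end bolts L_c = 2.1875 − 1.25/2 = 1.5625, R_n = min(1.2×1.5625×0.75×65, 2.4×1.125×0.75×65) = 91.406 kips/bolt; interior L_c = 3.375 − 1.25 = 2.125, R_n = 124.31 kips/bolt. φR_n = 0.75 × (2×91.406 + 6×124.31) = 696.5 kips.
Tension rupture (net): A_n = (11.625 − 2×1.3125)×0.75 = 6.75 in² (U = 1.0, A_e = A_n). φR_n = 0.75 × 65 × 6.75 = 329.1 kips.
Governing: min(501.0, 696.5, 329.1) = 329.1 kips → net-section rupture.

329.1 kips (net-section rupture governs)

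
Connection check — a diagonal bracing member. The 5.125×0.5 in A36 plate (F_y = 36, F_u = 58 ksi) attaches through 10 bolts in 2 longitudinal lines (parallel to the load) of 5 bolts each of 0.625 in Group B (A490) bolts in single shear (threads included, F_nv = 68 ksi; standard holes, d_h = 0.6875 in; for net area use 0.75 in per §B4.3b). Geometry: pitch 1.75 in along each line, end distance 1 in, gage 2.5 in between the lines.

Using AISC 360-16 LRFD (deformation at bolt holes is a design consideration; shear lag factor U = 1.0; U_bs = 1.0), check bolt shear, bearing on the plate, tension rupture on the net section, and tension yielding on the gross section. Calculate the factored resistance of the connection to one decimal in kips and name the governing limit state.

78.8 kips (net-section rupture governs)

Bolt shear: A_b = π(0.625)²/4 = 0.3068 in². φR_n = 0.75 × 68 × 0.3068 × 10 × 1 = 156.5 kips.
Bearing (0.5 in plate, F_u = 58 ksi): end bolts L_c = 1 − 0.6875/2 = 0.65625, R_n = min(1.2×0.65625×0.5×58, 2.4×0.625×0.5×58) = 22.838 kips/bolt; interior L_c = 1.75 − 0.6875 = 1.0625, R_n = 36.975 kips/bolt. φR_n = 0.75 × (2×22.838 + 8×36.975) = 256.1 kips.
Tension rupture (net): A_n = (5.125 − 2×0.75)×0.5 = 1.8125 in² (U = 1.0, A_e = A_n). φR_n = 0.75 × 58 × 1.8125 = 78.8 kips.
Tension yield (gross): A_g = 5.125×0.5 = 2.5625 in². φR_n = 0.90 × 36 × 2.5625 = 83.0 kips.
Governing: min(156.5, 256.1, 78.8, 83.0) = 78.8 kips → net-section rupture.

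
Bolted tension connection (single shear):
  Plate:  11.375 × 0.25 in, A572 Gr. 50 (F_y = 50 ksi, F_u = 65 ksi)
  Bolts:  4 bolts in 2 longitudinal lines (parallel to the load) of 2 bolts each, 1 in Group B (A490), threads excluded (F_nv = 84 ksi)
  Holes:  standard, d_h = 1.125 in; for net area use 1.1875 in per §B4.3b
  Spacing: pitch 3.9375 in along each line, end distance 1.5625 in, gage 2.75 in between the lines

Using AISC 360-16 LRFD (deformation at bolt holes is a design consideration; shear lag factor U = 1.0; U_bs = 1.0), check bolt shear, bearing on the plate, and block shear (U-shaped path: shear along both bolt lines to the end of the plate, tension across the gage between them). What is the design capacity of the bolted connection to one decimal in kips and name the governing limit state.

73.4 kips (block shear governs)

Bolt shear: A_b = π(1)²/4 = 0.7854 in². φR_n = 0.75 × 84 × 0.7854 × 4 × 1 = 197.9 kips.
Bearing (0.25 in plate, F_u = 65 ksi): end bolts L_c = 1.5625 − 1.125/2 = 1, R_n = min(1.2×1×0.25×65, 2.4×1×0.25×65) = 19.5 kips/bolt; interior L_c = 3.9375 − 1.125 = 2.8125, R_n = 39 kips/bolt. φR_n = 0.75 × (2×19.5 + 2×39) = 87.8 kips.
Block shear: shear path 2×[1.5625+1×3.9375] = 2×5.5 in, A_gv = 2.75, A_nv = 2×(5.5 − 1.5×1.1875)×0.25 = 1.8594 in²; tension across gage: (2.75 − 1×1.1875)×0.25 = 0.39063 in². R_n = min(0.6×65×1.8594, 0.6×50×2.75) + 1.0×65×0.39063 = min(72.517, 82.5) + 25.391 = 97.908 kips. φR_n = 0.75 × 97.908 = 73.4 kips.
Governing: min(197.9, 87.8, 73.4) = 73.4 kips → block shear.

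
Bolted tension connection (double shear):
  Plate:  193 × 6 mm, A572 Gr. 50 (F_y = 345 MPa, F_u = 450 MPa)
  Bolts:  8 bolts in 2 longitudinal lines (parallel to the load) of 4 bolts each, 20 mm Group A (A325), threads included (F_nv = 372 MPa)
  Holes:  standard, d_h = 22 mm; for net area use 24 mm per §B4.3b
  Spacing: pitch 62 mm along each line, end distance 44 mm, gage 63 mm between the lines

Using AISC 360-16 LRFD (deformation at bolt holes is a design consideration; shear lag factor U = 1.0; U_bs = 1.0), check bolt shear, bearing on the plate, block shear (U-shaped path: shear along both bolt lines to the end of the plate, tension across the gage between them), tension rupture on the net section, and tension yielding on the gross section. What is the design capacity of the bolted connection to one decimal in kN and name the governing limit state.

Bolt shear: A_b = π(20)²/4 = 314.16 mm². φR_n = 0.75 × 372 × 314.16 × 8 × 2 = 1402.4 kN.
Bearing (6 mm plate, F_u = 450 MPa): end bolts L_c = 44 − 22/2 = 33, R_n = min(1.2×33×6×450, 2.4×20×6×450) = 106.92 kN/bolt; interior L_c = 62 − 22 = 40, R_n = 129.6 kN/bolt. φR_n = 0.75 × (2×106.92 + 6×129.6) = 743.6 kN.
Block shear: shear path 2×[44+3×62] = 2×230 mm, A_gv = 2760, A_nv = 2×(230 − 3.5×24)×6 = 1752 mm²; tension across gage: (63 − 1×24)×6 = 234 mm². R_n = min(0.6×450×1752, 0.6×345×2760) + 1.0×450×234 = min(473.04, 571.32) + 105.3 = 578.34 kN. φR_n = 0.75 × 578.34 = 433.8 kN.
Tension rupture (net): A_n = (193 − 2×24)×6 = 870 mm² (U = 1.0, A_e = A_n). φR_n = 0.75 × 450 × 870 = 293.6 kN.
Tension yield (gross): A_g = 193×6 = 1158 mm². φR_n = 0.90 × 345 × 1158 = 359.6 kN.
Governing: min(1402.4, 743.6, 433.8, 293.6, 359.6) = 293.6 kN → net-section rupture.

293.6 kN (net-section rupture governs)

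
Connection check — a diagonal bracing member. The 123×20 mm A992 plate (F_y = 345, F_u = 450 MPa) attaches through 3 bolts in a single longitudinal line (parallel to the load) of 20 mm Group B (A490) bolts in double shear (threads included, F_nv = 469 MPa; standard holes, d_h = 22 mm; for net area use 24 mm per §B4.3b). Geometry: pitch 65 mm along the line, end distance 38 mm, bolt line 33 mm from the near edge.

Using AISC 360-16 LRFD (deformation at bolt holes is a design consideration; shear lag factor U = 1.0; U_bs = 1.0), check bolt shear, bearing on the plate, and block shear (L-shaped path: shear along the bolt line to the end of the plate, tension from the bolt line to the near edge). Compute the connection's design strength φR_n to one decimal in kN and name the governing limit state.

Bolt shear: A_b = π(20)²/4 = 314.16 mm². φR_n = 0.75 × 469 × 314.16 × 3 × 2 = 663.0 kN.
Bearing (20 mm plate, F_u = 450 MPa): end bolts L_c = 38 − 22/2 = 27, R_n = min(1.2×27×20×450, 2.4×20×20×450) = 291.6 kN/bolt; interior L_c = 65 − 22 = 43, R_n = 432 kN/bolt. φR_n = 0.75 × (1×291.6 + 2×432) = 866.7 kN.
Block shear: shear path 1×[38+2×65] = 1×168 mm, A_gv = 3360, A_nv = 1×(168 − 2.5×24)×20 = 2160 mm²; tension to near edge: (33 − 0.5×24)×20 = 420 mm². R_n = min(0.6×450×2160, 0.6×345×3360) + 1.0×450×420 = min(583.2, 695.52) + 189 = 772.2 kN. φR_n = 0.75 × 772.2 = 579.2 kN.
Governing: min(663.0, 866.7, 579.2) = 579.2 kN → block shear.

579.2 kN (block shear governs)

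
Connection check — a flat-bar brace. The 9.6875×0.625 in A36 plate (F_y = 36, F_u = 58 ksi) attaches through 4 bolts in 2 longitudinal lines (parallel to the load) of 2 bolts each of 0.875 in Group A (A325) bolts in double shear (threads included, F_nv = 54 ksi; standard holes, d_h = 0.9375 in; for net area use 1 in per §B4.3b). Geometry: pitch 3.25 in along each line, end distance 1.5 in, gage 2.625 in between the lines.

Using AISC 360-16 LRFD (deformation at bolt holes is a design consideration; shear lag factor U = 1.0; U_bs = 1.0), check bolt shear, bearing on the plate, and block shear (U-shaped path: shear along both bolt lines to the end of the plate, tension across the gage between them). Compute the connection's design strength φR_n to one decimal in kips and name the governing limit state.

140.4 kips (block shear governs)

Bolt shear: A_b = π(0.875)²/4 = 0.60132 in². φR_n = 0.75 × 54 × 0.60132 × 4 × 2 = 194.8 kips.
Bearing (0.625 in plate, F_u = 58 ksi): end bolts L_c = 1.5 − 0.9375/2 = 1.03125, R_n = min(1.2×1.03125×0.625×58, 2.4×0.875×0.625×58) = 44.859 kips/bolt; interior L_c = 3.25 − 0.9375 = 2.3125, R_n = 76.125 kips/bolt. φR_n = 0.75 × (2×44.859 + 2×76.125) = 181.5 kips.
Block shear: shear path 2×[1.5+1×3.25] = 2×4.75 in, A_gv = 5.9375, A_nv = 2×(4.75 − 1.5×1)×0.625 = 4.0625 in²; tension across gage: (2.625 − 1×1)×0.625 = 1.0156 in². R_n = min(0.6×58×4.0625, 0.6×36×5.9375) + 1.0×58×1.0156 = min(141.38, 128.25) + 58.905 = 187.16 kips. φR_n = 0.75 × 187.16 = 140.4 kips.
Governing: min(194.8, 181.5, 140.4) = 140.4 kips → block shear.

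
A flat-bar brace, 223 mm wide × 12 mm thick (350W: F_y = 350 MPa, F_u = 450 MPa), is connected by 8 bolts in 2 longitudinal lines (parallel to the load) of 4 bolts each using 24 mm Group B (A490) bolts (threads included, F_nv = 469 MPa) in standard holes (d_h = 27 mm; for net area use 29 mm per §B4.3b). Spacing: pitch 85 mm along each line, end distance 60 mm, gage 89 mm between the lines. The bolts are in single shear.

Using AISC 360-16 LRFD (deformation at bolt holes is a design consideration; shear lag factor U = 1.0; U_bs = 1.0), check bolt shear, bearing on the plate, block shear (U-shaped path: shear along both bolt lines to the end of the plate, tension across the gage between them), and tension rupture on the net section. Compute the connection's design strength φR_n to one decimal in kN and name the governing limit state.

668.3 kN (net-section rupture governs)

Bolt shear: A_b = π(24)²/4 = 452.39 mm². φR_n = 0.75 × 469 × 452.39 × 8 × 1 = 1273.0 kN.
Bearing (12 mm plate, F_u = 450 MPa): end bolts L_c = 60 − 27/2 = 46.5, R_n = min(1.2×46.5×12×450, 2.4×24×12×450) = 301.32 kN/bolt; interior L_c = 85 − 27 = 58, R_n = 311.04 kN/bolt. φR_n = 0.75 × (2×301.32 + 6×311.04) = 1851.7 kN.
Block shear: shear path 2×[60+3×85] = 2×315 mm, A_gv = 7560, A_nv = 2×(315 − 3.5×29)×12 = 5124 mm²; tension across gage: (89 − 1×29)×12 = 720 mm². R_n = min(0.6×450×5124, 0.6×350×7560) + 1.0×450×720 = min(1383.5, 1587.6) + 324 = 1707.5 kN. φR_n = 0.75 × 1707.5 = 1280.6 kN.
Tension rupture (net): A_n = (223 − 2×29)×12 = 1980 mm² (U = 1.0, A_e = A_n). φR_n = 0.75 × 450 × 1980 = 668.3 kN.
Governing: min(1273.0, 1851.7, 1280.6, 668.3) = 668.3 kN → net-section rupture.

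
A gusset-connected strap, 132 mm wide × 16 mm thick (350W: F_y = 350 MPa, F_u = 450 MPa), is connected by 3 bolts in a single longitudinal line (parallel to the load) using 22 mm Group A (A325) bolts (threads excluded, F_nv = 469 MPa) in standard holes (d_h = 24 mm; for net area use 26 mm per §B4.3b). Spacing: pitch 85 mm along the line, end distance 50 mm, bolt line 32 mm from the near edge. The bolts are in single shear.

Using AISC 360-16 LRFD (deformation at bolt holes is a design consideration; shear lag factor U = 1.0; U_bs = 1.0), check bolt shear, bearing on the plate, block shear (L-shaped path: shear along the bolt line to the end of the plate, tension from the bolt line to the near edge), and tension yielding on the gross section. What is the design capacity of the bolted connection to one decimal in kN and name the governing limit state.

Bolt shear: A_b = π(22)²/4 = 380.13 mm². φR_n = 0.75 × 469 × 380.13 × 3 × 1 = 401.1 kN.
Bearing (16 mm plate, F_u = 450 MPa): end bolts L_c = 50 − 24/2 = 38, R_n = min(1.2×38×16×450, 2.4×22×16×450) = 328.32 kN/bolt; interior L_c = 85 − 24 = 61, R_n = 380.16 kN/bolt. φR_n = 0.75 × (1×328.32 + 2×380.16) = 816.5 kN.
Block shear: shear path 1×[50+2×85] = 1×220 mm, A_gv = 3520, A_nv = 1×(220 − 2.5×26)×16 = 2480 mm²; tension to near edge: (32 − 0.5×26)×16 = 304 mm². R_n = min(0.6×450×2480, 0.6×350×3520) + 1.0×450×304 = min(669.6, 739.2) + 136.8 = 806.4 kN. φR_n = 0.75 × 806.4 = 604.8 kN.
Tension yield (gross): A_g = 132×16 = 2112 mm². φR_n = 0.90 × 350 × 2112 = 665.3 kN.
Governing: min(401.1, 816.5, 604.8, 665.3) = 401.1 kN → bolt shear.

401.1 kN (bolt shear governs)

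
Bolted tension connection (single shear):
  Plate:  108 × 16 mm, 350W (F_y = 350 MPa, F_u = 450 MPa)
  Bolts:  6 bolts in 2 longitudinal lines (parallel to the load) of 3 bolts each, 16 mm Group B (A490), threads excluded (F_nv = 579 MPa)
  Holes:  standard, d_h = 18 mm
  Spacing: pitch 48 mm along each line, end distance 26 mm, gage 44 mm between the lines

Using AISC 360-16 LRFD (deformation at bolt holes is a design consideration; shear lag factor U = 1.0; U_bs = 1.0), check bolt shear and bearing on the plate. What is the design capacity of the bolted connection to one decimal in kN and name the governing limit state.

523.9 kN (bolt shear governs)

Bolt shear: A_b = π(16)²/4 = 201.06 mm². φR_n = 0.75 × 579 × 201.06 × 6 × 1 = 523.9 kN.
Bearing (16 mm plate, F_u = 450 MPa): end bolts L_c = 26 − 18/2 = 17, R_n = min(1.2×17×16×450, 2.4×16×16×450) = 146.88 kN/bolt; interior L_c = 48 − 18 = 30, R_n = 259.2 kN/bolt. φR_n = 0.75 × (2×146.88 + 4×259.2) = 997.9 kN.
Governing: min(523.9, 997.9) = 523.9 kN → bolt shear.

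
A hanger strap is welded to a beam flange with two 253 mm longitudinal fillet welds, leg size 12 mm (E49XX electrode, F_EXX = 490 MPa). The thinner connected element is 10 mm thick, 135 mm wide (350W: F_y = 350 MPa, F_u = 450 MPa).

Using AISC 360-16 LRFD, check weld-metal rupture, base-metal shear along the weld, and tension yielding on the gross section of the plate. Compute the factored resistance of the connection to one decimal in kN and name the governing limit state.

425.3 kN (gross-section yield governs)

Weld metal: throat = 0.707×12 = 8.484 mm, L = 2×253 = 506 mm. φR_n = 0.75 × 0.6 × 490 × 8.484 × 506 = 946.6 kN.
Base metal shear (10 mm plate): yield φR_n = 1.0×0.6×350×10×506 = 1062.6 kN; rupture φR_n = 0.75×0.6×450×10×506 = 1024.7 kN; take 1024.7 kN (rupture).
Tension yield (gross): A_g = 135×10 = 1350 mm². φR_n = 0.90 × 350 × 1350 = 425.3 kN.
Governing: min(946.6, 1024.7, 425.3) = 425.3 kN → gross-section yield.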